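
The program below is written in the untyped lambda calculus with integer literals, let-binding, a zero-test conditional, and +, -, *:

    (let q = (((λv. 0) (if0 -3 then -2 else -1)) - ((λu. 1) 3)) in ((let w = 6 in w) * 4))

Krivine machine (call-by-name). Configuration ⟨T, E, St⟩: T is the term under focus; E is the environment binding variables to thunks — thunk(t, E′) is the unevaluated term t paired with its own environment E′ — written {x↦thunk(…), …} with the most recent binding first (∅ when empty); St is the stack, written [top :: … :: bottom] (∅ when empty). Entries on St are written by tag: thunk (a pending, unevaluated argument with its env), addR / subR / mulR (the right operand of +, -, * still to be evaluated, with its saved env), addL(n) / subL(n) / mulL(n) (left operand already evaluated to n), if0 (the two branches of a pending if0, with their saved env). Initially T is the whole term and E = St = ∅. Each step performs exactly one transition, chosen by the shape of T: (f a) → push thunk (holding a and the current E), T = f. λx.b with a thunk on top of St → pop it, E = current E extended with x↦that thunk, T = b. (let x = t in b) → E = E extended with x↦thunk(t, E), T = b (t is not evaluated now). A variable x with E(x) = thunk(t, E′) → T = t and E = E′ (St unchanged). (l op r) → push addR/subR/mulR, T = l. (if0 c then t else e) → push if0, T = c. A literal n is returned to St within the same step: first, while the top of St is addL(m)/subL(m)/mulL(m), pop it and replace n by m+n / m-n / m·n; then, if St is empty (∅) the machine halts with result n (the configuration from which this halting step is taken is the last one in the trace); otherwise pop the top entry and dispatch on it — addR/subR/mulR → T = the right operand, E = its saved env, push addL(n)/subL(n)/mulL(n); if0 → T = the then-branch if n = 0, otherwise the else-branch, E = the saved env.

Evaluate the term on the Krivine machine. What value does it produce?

Answer: 24

Machine steps:
step 0: <T=(let q = (((λv. 0) (if0 -3 then -2 else -1)) - ((λu. 1) 3)) in ((let w = 6 in w) * 4)), E=∅, St=∅>
step 1: <T=((let w = 6 in w) * 4), E={q↦thunk((((λv. 0) (if0 -3 then -2 else -1)) - ((λu. 1) 3)), ∅)}, St=∅>
step 2: <T=(let w = 6 in w), E={q↦thunk((((λv. 0) (if0 -3 then -2 else -1)) - ((λu. 1) 3)), ∅)}, St=[mulR]>
step 3: <T=w, E={w↦thunk(6, {q↦thunk((((λv. 0) (if0 -3 then -2 else -1)) - ((λu. 1) 3)), ∅)}), q↦thunk((((λv. 0) (if0 -3 then -2 else -1)) - ((λu. 1) 3)), ∅)}, St=[mulR]>
step 4: <T=6, E={q↦thunk((((λv. 0) (if0 -3 then -2 else -1)) - ((λu. 1) 3)), ∅)}, St=[mulR]>
step 5: <T=4, E={q↦thunk((((λv. 0) (if0 -3 then -2 else -1)) - ((λu. 1) 3)), ∅)}, St=[mulL(6)]>
→ final value 24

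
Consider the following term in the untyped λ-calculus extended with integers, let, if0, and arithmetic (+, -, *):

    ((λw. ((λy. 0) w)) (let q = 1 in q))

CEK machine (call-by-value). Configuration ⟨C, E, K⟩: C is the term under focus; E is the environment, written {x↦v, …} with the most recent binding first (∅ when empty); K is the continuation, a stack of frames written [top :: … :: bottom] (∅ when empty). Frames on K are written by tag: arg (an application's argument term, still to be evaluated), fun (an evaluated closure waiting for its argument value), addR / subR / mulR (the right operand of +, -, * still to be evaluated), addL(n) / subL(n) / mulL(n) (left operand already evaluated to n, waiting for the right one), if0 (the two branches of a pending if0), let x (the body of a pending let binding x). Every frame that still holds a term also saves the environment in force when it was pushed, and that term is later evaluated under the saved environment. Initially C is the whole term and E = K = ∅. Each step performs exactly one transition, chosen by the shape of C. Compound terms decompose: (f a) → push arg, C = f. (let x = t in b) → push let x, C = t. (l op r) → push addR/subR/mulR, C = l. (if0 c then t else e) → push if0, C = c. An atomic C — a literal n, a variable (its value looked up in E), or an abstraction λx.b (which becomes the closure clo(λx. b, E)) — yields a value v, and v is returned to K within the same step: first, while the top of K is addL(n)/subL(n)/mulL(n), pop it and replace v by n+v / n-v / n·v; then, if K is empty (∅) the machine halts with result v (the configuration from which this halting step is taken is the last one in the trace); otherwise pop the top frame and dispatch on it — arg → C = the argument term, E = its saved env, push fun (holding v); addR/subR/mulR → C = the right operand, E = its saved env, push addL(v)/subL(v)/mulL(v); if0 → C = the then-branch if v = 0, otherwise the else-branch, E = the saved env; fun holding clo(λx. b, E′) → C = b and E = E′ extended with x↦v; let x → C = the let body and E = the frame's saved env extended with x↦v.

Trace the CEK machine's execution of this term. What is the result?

Answer: 0

Machine steps:
t=0: [C=((λw. ((λy. 0) w)) (let q = 1 in q)) | E=∅ | K=∅]
t=1: [C=(λw. ((λy. 0) w)) | E=∅ | K=[arg]]
t=2: [C=(let q = 1 in q) | E=∅ | K=[fun]]
t=3: [C=1 | E=∅ | K=[let q :: fun]]
t=4: [C=q | E={q↦1} | K=[fun]]
t=5: [C=((λy. 0) w) | E={w↦1} | K=∅]
t=6: [C=(λy. 0) | E={w↦1} | K=[arg]]
t=7: [C=w | E={w↦1} | K=[fun]]
t=8: [C=0 | E={y↦1, w↦1} | K=∅]
→ final value 0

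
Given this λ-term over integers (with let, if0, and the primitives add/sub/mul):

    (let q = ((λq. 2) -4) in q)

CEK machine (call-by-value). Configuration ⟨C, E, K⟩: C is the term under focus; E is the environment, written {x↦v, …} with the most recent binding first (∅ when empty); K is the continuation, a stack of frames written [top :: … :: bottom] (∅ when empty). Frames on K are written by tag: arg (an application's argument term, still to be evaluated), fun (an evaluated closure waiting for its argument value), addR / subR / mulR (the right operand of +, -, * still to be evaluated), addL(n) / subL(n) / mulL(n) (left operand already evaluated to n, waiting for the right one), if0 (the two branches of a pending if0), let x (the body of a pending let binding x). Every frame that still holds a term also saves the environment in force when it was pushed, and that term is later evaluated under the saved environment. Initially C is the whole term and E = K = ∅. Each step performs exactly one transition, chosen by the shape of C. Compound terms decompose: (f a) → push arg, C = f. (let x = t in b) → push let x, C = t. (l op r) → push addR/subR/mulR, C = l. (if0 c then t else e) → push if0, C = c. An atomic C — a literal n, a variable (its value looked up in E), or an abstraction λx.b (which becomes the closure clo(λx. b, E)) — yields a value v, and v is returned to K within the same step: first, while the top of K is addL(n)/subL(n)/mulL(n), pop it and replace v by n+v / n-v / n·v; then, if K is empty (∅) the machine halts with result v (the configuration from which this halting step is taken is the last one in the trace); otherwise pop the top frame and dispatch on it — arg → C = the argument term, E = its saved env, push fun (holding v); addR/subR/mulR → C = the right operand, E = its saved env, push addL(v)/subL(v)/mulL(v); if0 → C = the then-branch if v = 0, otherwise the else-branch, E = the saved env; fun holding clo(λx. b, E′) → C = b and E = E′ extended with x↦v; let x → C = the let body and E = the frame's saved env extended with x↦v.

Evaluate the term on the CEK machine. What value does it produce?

Answer: 2

Machine steps:
[0] <C=(let q = ((λq. 2) -4) in q), E=∅, K=∅>
[1] <C=((λq. 2) -4), E=∅, K=[let q]>
[2] <C=(λq. 2), E=∅, K=[arg :: let q]>
[3] <C=-4, E=∅, K=[fun :: let q]>
[4] <C=2, E={q↦-4}, K=[let q]>
[5] <C=q, E={q↦2}, K=∅>
→ final value 2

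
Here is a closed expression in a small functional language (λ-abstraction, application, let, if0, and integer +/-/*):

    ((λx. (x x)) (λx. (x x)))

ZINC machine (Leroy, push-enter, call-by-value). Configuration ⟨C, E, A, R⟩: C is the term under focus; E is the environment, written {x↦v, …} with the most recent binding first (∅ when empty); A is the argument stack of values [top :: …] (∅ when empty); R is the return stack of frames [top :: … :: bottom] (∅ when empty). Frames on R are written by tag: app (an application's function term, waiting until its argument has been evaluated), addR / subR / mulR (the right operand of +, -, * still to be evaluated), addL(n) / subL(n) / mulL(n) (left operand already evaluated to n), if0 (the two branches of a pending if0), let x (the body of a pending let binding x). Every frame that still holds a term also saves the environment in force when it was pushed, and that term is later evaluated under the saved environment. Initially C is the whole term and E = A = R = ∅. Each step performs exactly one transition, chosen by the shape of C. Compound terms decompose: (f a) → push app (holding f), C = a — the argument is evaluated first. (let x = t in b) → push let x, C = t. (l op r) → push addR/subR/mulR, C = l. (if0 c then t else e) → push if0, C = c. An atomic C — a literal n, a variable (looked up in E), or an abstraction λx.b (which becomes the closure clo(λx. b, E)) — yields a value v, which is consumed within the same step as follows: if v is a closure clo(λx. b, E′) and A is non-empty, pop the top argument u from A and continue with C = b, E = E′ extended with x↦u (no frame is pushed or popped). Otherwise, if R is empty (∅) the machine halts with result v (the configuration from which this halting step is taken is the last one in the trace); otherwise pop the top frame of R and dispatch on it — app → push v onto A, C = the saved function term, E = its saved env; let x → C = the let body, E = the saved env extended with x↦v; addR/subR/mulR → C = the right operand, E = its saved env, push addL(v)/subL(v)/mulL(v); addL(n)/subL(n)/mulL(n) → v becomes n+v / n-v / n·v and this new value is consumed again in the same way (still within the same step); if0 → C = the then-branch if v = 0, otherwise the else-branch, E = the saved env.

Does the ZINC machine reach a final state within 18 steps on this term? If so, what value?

Answer: DIVERGES (no final state within 18 steps)

Machine steps:
[0] [C=((λx. (x x)) (λx. (x x))) | E=∅ | A=∅ | R=∅]
[1] [C=(λx. (x x)) | E=∅ | A=∅ | R=[app]]
[2] [C=(λx. (x x)) | E=∅ | A=[clo(λx. (x x), ∅)] | R=∅]
[3] [C=(x x) | E={x↦clo(λx. (x x), ∅)} | A=∅ | R=∅]
[4] [C=x | E={x↦clo(λx. (x x), ∅)} | A=∅ | R=[app]]
[5] [C=x | E={x↦clo(λx. (x x), ∅)} | A=[clo(λx. (x x), ∅)] | R=∅]
… configuration repeats with period 3 (steps 3–5 recur indefinitely) …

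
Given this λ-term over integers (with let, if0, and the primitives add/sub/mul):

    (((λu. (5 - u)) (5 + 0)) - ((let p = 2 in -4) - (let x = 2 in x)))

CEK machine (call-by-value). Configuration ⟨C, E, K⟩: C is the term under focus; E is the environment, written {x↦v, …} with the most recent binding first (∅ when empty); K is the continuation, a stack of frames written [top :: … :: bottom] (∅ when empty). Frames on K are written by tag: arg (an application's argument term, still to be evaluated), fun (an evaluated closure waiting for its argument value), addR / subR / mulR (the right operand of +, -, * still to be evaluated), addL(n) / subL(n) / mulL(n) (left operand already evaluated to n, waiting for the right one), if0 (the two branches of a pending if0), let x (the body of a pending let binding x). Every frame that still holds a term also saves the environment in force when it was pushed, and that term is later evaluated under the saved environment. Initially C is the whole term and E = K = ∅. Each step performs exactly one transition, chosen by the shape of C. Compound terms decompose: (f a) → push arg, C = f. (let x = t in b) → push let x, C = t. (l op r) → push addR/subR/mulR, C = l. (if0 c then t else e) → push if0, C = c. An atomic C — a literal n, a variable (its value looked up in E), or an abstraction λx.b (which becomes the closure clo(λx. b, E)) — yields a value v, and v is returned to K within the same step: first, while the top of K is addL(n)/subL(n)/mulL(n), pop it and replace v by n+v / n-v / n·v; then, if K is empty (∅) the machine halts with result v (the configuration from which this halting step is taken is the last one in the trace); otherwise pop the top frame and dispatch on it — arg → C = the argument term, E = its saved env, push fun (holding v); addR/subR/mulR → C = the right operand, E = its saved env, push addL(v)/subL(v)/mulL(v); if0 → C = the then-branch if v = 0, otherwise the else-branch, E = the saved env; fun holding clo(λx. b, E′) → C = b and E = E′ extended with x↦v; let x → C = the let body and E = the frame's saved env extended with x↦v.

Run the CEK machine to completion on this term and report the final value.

0. <C=(((λu. (5 - u)) (5 + 0)) - ((let p = 2 in -4) - (let x = 2 in x))), E=∅, K=∅>
1. <C=((λu. (5 - u)) (5 + 0)), E=∅, K=[subR]>
2. <C=(λu. (5 - u)), E=∅, K=[arg :: subR]>
3. <C=(5 + 0), E=∅, K=[fun :: subR]>
4. <C=5, E=∅, K=[addR :: fun :: subR]>
5. <C=0, E=∅, K=[addL(5) :: fun :: subR]>
6. <C=(5 - u), E={u↦5}, K=[subR]>
7. <C=5, E={u↦5}, K=[subR :: subR]>
8. <C=u, E={u↦5}, K=[subL(5) :: subR]>
9. <C=((let p = 2 in -4) - (let x = 2 in x)), E=∅, K=[subL(0)]>
10. <C=(let p = 2 in -4), E=∅, K=[subR :: subL(0)]>
11. <C=2, E=∅, K=[let p :: subR :: subL(0)]>
12. <C=-4, E={p↦2}, K=[subR :: subL(0)]>
13. <C=(let x = 2 in x), E=∅, K=[subL(-4) :: subL(0)]>
14. <C=2, E=∅, K=[let x :: subL(-4) :: subL(0)]>
15. <C=x, E={x↦2}, K=[subL(-4) :: subL(0)]>
→ final value 6

Answer: 6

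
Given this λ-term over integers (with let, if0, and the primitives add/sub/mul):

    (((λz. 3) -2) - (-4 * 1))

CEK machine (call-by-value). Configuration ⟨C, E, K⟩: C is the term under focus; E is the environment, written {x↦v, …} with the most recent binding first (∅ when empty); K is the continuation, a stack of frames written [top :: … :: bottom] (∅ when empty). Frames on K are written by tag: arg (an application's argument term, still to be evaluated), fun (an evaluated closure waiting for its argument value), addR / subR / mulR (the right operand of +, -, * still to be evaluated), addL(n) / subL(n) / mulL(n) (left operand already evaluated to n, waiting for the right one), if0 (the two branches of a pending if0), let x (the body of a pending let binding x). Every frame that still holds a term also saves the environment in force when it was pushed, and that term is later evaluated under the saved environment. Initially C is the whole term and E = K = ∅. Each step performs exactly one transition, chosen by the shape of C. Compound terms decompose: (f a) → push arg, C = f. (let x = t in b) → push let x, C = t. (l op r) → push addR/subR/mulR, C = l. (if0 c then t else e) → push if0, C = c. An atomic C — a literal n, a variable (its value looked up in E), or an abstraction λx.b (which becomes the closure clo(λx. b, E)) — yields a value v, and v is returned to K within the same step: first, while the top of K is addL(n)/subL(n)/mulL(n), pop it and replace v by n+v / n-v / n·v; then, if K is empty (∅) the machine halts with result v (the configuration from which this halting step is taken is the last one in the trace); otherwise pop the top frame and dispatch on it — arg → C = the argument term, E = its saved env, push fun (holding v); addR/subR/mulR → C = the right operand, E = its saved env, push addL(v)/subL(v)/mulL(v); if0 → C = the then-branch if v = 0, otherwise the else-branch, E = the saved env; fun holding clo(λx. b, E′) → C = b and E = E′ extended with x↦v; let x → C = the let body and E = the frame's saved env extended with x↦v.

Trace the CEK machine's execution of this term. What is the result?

Answer: 7

Execution trace:
[0] [C=(((λz. 3) -2) - (-4 * 1)) | E=∅ | K=∅]
[1] [C=((λz. 3) -2) | E=∅ | K=[subR]]
[2] [C=(λz. 3) | E=∅ | K=[arg :: subR]]
[3] [C=-2 | E=∅ | K=[fun :: subR]]
[4] [C=3 | E={z↦-2} | K=[subR]]
[5] [C=(-4 * 1) | E=∅ | K=[subL(3)]]
[6] [C=-4 | E=∅ | K=[mulR :: subL(3)]]
[7] [C=1 | E=∅ | K=[mulL(-4) :: subL(3)]]
→ final value 7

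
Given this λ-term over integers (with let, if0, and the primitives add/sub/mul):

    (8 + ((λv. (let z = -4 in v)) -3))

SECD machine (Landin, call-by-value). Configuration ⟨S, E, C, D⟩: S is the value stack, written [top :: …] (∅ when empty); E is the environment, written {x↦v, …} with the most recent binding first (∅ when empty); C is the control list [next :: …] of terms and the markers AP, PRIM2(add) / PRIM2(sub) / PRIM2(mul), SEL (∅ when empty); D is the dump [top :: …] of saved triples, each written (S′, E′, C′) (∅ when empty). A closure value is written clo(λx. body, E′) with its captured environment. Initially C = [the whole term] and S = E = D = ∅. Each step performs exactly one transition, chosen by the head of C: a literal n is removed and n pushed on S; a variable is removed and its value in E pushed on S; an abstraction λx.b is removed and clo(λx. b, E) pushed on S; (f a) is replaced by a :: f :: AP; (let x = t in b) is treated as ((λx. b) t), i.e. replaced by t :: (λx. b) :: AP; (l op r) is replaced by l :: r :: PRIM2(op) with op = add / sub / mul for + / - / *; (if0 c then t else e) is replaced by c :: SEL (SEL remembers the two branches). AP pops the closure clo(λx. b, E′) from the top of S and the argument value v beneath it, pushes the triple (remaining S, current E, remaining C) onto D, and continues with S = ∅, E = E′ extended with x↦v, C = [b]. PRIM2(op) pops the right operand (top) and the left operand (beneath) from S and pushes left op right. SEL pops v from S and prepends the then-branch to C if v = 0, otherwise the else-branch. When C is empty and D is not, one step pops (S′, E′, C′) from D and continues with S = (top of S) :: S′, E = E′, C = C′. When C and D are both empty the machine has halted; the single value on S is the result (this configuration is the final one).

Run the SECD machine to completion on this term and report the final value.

t=0: <S=∅, E=∅, C=[(8 + ((λv. (let z = -4 in v)) -3))], D=∅>
t=1: <S=∅, E=∅, C=[8 :: ((λv. (let z = -4 in v)) -3) :: PRIM2(add)], D=∅>
t=2: <S=[8], E=∅, C=[((λv. (let z = -4 in v)) -3) :: PRIM2(add)], D=∅>
t=3: <S=[8], E=∅, C=[-3 :: (λv. (let z = -4 in v)) :: AP :: PRIM2(add)], D=∅>
t=4: <S=[-3 :: 8], E=∅, C=[(λv. (let z = -4 in v)) :: AP :: PRIM2(add)], D=∅>
t=5: <S=[clo(λv. (let z = -4 in v), ∅) :: -3 :: 8], E=∅, C=[AP :: PRIM2(add)], D=∅>
t=6: <S=∅, E={v↦-3}, C=[(let z = -4 in v)], D=[([8], ∅, [PRIM2(add)])]>
t=7: <S=∅, E={v↦-3}, C=[-4 :: (λz. v) :: AP], D=[([8], ∅, [PRIM2(add)])]>
t=8: <S=[-4], E={v↦-3}, C=[(λz. v) :: AP], D=[([8], ∅, [PRIM2(add)])]>
t=9: <S=[clo(λz. v, {v↦-3}) :: -4], E={v↦-3}, C=[AP], D=[([8], ∅, [PRIM2(add)])]>
t=10: <S=∅, E={z↦-4, v↦-3}, C=[v], D=[(∅, {v↦-3}, ∅) :: ([8], ∅, [PRIM2(add)])]>
t=11: <S=[-3], E={z↦-4, v↦-3}, C=∅, D=[(∅, {v↦-3}, ∅) :: ([8], ∅, [PRIM2(add)])]>
t=12: <S=[-3], E={v↦-3}, C=∅, D=[([8], ∅, [PRIM2(add)])]>
t=13: <S=[-3 :: 8], E=∅, C=[PRIM2(add)], D=∅>
t=14: <S=[5], E=∅, C=∅, D=∅>
→ final value 5

Answer: 5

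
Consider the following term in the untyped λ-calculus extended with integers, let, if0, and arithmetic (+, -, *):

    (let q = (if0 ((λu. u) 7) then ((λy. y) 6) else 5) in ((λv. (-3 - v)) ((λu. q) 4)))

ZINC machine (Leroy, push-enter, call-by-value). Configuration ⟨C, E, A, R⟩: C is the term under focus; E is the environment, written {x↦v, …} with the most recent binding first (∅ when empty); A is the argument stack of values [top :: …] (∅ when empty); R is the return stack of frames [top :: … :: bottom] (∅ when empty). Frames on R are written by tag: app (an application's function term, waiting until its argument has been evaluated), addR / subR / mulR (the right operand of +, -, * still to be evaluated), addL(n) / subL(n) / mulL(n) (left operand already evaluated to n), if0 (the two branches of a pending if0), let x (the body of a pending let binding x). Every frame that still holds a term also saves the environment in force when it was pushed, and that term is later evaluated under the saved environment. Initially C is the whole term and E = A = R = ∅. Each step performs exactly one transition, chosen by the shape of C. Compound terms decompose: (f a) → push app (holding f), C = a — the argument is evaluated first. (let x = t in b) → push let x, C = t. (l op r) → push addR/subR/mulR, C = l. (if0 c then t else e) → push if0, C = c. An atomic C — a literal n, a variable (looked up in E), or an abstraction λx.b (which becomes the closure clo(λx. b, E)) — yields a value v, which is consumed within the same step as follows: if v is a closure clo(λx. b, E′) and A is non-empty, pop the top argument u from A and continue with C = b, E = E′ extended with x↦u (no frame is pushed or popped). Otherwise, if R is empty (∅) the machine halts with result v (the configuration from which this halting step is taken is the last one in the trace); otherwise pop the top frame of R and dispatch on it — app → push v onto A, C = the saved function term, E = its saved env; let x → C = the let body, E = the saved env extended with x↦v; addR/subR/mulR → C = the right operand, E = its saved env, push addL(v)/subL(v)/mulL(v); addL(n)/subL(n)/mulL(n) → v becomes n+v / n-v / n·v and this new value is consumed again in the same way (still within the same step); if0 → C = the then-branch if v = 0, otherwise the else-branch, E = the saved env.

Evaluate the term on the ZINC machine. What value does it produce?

Answer: -8

Execution trace:
0. ⟨C=(let q = (if0 ((λu. u) 7) then ((λy. y) 6) else 5) in ((λv. (-3 - v)) ((λu. q) 4))); E=∅; A=∅; R=∅⟩
1. ⟨C=(if0 ((λu. u) 7) then ((λy. y) 6) else 5); E=∅; A=∅; R=[let q]⟩
2. ⟨C=((λu. u) 7); E=∅; A=∅; R=[if0 :: let q]⟩
3. ⟨C=7; E=∅; A=∅; R=[app :: if0 :: let q]⟩
4. ⟨C=(λu. u); E=∅; A=[7]; R=[if0 :: let q]⟩
5. ⟨C=u; E={u↦7}; A=∅; R=[if0 :: let q]⟩
6. ⟨C=5; E=∅; A=∅; R=[let q]⟩
7. ⟨C=((λv. (-3 - v)) ((λu. q) 4)); E={q↦5}; A=∅; R=∅⟩
8. ⟨C=((λu. q) 4); E={q↦5}; A=∅; R=[app]⟩
9. ⟨C=4; E={q↦5}; A=∅; R=[app :: app]⟩
10. ⟨C=(λu. q); E={q↦5}; A=[4]; R=[app]⟩
11. ⟨C=q; E={u↦4, q↦5}; A=∅; R=[app]⟩
12. ⟨C=(λv. (-3 - v)); E={q↦5}; A=[5]; R=∅⟩
13. ⟨C=(-3 - v); E={v↦5, q↦5}; A=∅; R=∅⟩
14. ⟨C=-3; E={v↦5, q↦5}; A=∅; R=[subR]⟩
15. ⟨C=v; E={v↦5, q↦5}; A=∅; R=[subL(-3)]⟩
→ final value -8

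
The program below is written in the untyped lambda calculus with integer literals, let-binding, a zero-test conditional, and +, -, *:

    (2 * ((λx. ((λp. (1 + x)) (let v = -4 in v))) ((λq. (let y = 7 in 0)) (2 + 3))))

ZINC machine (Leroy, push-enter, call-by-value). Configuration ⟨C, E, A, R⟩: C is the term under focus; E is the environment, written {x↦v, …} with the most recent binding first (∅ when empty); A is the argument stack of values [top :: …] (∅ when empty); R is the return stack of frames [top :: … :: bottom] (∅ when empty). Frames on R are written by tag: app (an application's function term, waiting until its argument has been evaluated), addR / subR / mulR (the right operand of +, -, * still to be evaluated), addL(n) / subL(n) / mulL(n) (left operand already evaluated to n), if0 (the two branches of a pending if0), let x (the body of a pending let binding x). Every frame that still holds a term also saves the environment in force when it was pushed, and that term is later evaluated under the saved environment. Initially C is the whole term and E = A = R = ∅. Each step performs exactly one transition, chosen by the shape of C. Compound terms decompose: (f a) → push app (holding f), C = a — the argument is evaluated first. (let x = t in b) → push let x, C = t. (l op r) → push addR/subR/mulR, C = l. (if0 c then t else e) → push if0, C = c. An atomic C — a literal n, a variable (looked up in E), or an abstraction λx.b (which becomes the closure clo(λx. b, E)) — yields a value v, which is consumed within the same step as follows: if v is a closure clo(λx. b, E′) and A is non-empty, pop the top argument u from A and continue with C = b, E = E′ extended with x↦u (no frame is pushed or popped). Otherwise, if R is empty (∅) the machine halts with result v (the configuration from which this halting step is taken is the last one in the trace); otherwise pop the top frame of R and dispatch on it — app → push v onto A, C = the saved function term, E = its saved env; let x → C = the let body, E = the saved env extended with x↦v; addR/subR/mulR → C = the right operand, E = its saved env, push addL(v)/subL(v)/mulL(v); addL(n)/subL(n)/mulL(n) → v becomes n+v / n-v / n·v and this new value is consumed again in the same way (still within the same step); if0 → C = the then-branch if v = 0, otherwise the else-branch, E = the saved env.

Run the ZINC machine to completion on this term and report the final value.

step 0: <C=(2 * ((λx. ((λp. (1 + x)) (let v = -4 in v))) ((λq. (let y = 7 in 0)) (2 + 3)))), E=∅, A=∅, R=∅>
step 1: <C=2, E=∅, A=∅, R=[mulR]>
step 2: <C=((λx. ((λp. (1 + x)) (let v = -4 in v))) ((λq. (let y = 7 in 0)) (2 + 3))), E=∅, A=∅, R=[mulL(2)]>
step 3: <C=((λq. (let y = 7 in 0)) (2 + 3)), E=∅, A=∅, R=[app :: mulL(2)]>
step 4: <C=(2 + 3), E=∅, A=∅, R=[app :: app :: mulL(2)]>
step 5: <C=2, E=∅, A=∅, R=[addR :: app :: app :: mulL(2)]>
step 6: <C=3, E=∅, A=∅, R=[addL(2) :: app :: app :: mulL(2)]>
step 7: <C=(λq. (let y = 7 in 0)), E=∅, A=[5], R=[app :: mulL(2)]>
step 8: <C=(let y = 7 in 0), E={q↦5}, A=∅, R=[app :: mulL(2)]>
step 9: <C=7, E={q↦5}, A=∅, R=[let y :: app :: mulL(2)]>
step 10: <C=0, E={y↦7, q↦5}, A=∅, R=[app :: mulL(2)]>
step 11: <C=(λx. ((λp. (1 + x)) (let v = -4 in v))), E=∅, A=[0], R=[mulL(2)]>
step 12: <C=((λp. (1 + x)) (let v = -4 in v)), E={x↦0}, A=∅, R=[mulL(2)]>
step 13: <C=(let v = -4 in v), E={x↦0}, A=∅, R=[app :: mulL(2)]>
step 14: <C=-4, E={x↦0}, A=∅, R=[let v :: app :: mulL(2)]>
step 15: <C=v, E={v↦-4, x↦0}, A=∅, R=[app :: mulL(2)]>
step 16: <C=(λp. (1 + x)), E={x↦0}, A=[-4], R=[mulL(2)]>
step 17: <C=(1 + x), E={p↦-4, x↦0}, A=∅, R=[mulL(2)]>
step 18: <C=1, E={p↦-4, x↦0}, A=∅, R=[addR :: mulL(2)]>
step 19: <C=x, E={p↦-4, x↦0}, A=∅, R=[addL(1) :: mulL(2)]>
→ final value 2

Answer: 2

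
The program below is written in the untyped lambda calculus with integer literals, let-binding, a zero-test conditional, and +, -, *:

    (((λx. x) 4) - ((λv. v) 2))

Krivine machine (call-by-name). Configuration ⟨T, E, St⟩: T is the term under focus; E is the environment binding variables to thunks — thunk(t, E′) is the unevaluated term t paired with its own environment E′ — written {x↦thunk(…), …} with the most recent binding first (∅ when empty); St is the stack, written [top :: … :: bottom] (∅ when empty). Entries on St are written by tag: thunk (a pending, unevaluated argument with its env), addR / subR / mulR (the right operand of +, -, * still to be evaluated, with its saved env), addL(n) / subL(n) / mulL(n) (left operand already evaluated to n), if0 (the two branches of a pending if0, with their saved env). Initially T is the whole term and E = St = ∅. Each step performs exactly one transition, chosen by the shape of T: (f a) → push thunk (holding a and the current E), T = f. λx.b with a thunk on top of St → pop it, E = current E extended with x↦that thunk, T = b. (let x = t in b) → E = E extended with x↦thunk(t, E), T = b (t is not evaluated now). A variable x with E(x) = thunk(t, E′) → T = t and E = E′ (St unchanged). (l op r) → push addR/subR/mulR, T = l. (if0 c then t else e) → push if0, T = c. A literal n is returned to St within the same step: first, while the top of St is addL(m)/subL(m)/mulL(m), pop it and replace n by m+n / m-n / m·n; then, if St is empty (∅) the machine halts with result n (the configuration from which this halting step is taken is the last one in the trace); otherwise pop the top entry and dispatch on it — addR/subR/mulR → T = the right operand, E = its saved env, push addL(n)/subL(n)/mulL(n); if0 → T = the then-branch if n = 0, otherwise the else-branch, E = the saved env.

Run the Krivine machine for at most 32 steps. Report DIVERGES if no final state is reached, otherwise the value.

Answer: 2

Execution trace:
t=0: <T=(((λx. x) 4) - ((λv. v) 2)), E=∅, St=∅>
t=1: <T=((λx. x) 4), E=∅, St=[subR]>
t=2: <T=(λx. x), E=∅, St=[thunk :: subR]>
t=3: <T=x, E={x↦thunk(4, ∅)}, St=[subR]>
t=4: <T=4, E=∅, St=[subR]>
t=5: <T=((λv. v) 2), E=∅, St=[subL(4)]>
t=6: <T=(λv. v), E=∅, St=[thunk :: subL(4)]>
t=7: <T=v, E={v↦thunk(2, ∅)}, St=[subL(4)]>
t=8: <T=2, E=∅, St=[subL(4)]>
→ final value 2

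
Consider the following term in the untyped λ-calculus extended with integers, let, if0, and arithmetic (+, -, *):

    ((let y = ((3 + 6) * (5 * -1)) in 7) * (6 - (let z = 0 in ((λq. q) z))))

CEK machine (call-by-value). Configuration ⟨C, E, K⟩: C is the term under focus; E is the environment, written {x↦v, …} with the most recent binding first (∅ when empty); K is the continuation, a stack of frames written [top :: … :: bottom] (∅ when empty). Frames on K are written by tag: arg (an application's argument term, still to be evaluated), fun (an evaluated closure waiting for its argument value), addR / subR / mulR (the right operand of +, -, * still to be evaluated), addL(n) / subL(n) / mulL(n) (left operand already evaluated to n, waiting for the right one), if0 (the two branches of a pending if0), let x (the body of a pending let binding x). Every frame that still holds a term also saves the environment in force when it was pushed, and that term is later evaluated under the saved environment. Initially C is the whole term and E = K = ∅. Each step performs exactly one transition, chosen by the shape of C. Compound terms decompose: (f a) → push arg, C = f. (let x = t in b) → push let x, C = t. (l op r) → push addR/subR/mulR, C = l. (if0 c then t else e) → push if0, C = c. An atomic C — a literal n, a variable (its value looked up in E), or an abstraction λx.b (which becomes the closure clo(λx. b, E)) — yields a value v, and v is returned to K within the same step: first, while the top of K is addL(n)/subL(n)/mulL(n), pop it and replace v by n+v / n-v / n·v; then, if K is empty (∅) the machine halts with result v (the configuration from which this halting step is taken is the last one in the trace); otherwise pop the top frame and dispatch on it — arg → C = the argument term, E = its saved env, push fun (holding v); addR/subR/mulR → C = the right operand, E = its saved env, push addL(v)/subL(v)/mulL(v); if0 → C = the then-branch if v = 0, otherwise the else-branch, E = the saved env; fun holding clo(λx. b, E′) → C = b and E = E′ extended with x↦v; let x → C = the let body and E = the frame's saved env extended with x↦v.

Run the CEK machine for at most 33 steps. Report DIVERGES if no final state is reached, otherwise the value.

t=0: <C=((let y = ((3 + 6) * (5 * -1)) in 7) * (6 - (let z = 0 in ((λq. q) z)))), E=∅, K=∅>
t=1: <C=(let y = ((3 + 6) * (5 * -1)) in 7), E=∅, K=[mulR]>
t=2: <C=((3 + 6) * (5 * -1)), E=∅, K=[let y :: mulR]>
t=3: <C=(3 + 6), E=∅, K=[mulR :: let y :: mulR]>
t=4: <C=3, E=∅, K=[addR :: mulR :: let y :: mulR]>
t=5: <C=6, E=∅, K=[addL(3) :: mulR :: let y :: mulR]>
t=6: <C=(5 * -1), E=∅, K=[mulL(9) :: let y :: mulR]>
t=7: <C=5, E=∅, K=[mulR :: mulL(9) :: let y :: mulR]>
t=8: <C=-1, E=∅, K=[mulL(5) :: mulL(9) :: let y :: mulR]>
t=9: <C=7, E={y↦-45}, K=[mulR]>
t=10: <C=(6 - (let z = 0 in ((λq. q) z))), E=∅, K=[mulL(7)]>
t=11: <C=6, E=∅, K=[subR :: mulL(7)]>
t=12: <C=(let z = 0 in ((λq. q) z)), E=∅, K=[subL(6) :: mulL(7)]>
t=13: <C=0, E=∅, K=[let z :: subL(6) :: mulL(7)]>
t=14: <C=((λq. q) z), E={z↦0}, K=[subL(6) :: mulL(7)]>
t=15: <C=(λq. q), E={z↦0}, K=[arg :: subL(6) :: mulL(7)]>
t=16: <C=z, E={z↦0}, K=[fun :: subL(6) :: mulL(7)]>
t=17: <C=q, E={q↦0, z↦0}, K=[subL(6) :: mulL(7)]>
→ final value 42

Answer: 42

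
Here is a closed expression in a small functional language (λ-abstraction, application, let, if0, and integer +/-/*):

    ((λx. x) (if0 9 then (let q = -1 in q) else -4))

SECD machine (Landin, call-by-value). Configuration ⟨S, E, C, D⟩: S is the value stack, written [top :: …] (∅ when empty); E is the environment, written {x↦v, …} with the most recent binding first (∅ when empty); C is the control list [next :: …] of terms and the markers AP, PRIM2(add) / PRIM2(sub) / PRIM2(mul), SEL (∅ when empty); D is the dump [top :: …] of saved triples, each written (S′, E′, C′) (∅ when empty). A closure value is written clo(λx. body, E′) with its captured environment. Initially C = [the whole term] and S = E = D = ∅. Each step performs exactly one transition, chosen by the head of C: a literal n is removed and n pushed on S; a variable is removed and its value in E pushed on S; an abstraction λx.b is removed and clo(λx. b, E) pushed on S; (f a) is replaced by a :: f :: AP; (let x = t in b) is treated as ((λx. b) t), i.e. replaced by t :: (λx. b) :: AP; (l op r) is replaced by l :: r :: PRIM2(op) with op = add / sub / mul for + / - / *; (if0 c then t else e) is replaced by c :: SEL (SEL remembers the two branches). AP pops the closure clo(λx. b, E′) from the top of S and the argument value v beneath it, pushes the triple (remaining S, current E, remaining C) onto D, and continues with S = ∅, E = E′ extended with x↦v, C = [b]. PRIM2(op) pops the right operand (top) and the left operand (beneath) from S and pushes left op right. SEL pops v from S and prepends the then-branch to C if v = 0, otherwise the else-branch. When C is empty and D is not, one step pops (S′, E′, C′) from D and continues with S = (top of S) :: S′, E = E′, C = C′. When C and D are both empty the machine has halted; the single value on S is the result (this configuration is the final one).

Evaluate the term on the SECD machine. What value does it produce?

Answer: -4

Machine steps:
[0] [S=∅ | E=∅ | C=[((λx. x) (if0 9 then (let q = -1 in q) else -4))] | D=∅]
[1] [S=∅ | E=∅ | C=[(if0 9 then (let q = -1 in q) else -4) :: (λx. x) :: AP] | D=∅]
[2] [S=∅ | E=∅ | C=[9 :: SEL :: (λx. x) :: AP] | D=∅]
[3] [S=[9] | E=∅ | C=[SEL :: (λx. x) :: AP] | D=∅]
[4] [S=∅ | E=∅ | C=[-4 :: (λx. x) :: AP] | D=∅]
[5] [S=[-4] | E=∅ | C=[(λx. x) :: AP] | D=∅]
[6] [S=[clo(λx. x, ∅) :: -4] | E=∅ | C=[AP] | D=∅]
[7] [S=∅ | E={x↦-4} | C=[x] | D=[(∅, ∅, ∅)]]
[8] [S=[-4] | E={x↦-4} | C=∅ | D=[(∅, ∅, ∅)]]
[9] [S=[-4] | E=∅ | C=∅ | D=∅]
→ final value -4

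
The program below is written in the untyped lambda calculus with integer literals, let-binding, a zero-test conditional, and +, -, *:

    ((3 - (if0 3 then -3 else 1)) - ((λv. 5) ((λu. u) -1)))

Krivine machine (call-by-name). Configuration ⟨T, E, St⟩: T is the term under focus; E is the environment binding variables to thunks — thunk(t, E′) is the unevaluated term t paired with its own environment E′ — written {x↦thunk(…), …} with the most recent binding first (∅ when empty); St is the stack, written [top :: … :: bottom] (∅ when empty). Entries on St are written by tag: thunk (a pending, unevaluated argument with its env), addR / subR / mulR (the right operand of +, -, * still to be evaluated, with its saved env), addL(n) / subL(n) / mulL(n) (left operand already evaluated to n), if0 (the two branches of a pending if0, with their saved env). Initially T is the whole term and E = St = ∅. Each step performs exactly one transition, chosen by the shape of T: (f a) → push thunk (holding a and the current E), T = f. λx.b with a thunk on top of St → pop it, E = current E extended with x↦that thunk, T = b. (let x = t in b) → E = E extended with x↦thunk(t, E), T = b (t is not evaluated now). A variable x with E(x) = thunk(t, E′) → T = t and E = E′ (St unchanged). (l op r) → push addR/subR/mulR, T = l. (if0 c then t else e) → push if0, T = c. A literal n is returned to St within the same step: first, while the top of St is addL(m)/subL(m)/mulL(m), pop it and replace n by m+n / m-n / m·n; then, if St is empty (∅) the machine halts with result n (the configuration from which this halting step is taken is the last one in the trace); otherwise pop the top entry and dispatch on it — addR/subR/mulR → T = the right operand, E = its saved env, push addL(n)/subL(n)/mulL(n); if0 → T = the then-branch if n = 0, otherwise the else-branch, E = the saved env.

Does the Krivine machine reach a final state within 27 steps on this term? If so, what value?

Answer: -3

Derivation:
step 0: ⟨T=((3 - (if0 3 then -3 else 1)) - ((λv. 5) ((λu. u) -1))); E=∅; St=∅⟩
step 1: ⟨T=(3 - (if0 3 then -3 else 1)); E=∅; St=[subR]⟩
step 2: ⟨T=3; E=∅; St=[subR :: subR]⟩
step 3: ⟨T=(if0 3 then -3 else 1); E=∅; St=[subL(3) :: subR]⟩
step 4: ⟨T=3; E=∅; St=[if0 :: subL(3) :: subR]⟩
step 5: ⟨T=1; E=∅; St=[subL(3) :: subR]⟩
step 6: ⟨T=((λv. 5) ((λu. u) -1)); E=∅; St=[subL(2)]⟩
step 7: ⟨T=(λv. 5); E=∅; St=[thunk :: subL(2)]⟩
step 8: ⟨T=5; E={v↦thunk(((λu. u) -1), ∅)}; St=[subL(2)]⟩
→ final value -3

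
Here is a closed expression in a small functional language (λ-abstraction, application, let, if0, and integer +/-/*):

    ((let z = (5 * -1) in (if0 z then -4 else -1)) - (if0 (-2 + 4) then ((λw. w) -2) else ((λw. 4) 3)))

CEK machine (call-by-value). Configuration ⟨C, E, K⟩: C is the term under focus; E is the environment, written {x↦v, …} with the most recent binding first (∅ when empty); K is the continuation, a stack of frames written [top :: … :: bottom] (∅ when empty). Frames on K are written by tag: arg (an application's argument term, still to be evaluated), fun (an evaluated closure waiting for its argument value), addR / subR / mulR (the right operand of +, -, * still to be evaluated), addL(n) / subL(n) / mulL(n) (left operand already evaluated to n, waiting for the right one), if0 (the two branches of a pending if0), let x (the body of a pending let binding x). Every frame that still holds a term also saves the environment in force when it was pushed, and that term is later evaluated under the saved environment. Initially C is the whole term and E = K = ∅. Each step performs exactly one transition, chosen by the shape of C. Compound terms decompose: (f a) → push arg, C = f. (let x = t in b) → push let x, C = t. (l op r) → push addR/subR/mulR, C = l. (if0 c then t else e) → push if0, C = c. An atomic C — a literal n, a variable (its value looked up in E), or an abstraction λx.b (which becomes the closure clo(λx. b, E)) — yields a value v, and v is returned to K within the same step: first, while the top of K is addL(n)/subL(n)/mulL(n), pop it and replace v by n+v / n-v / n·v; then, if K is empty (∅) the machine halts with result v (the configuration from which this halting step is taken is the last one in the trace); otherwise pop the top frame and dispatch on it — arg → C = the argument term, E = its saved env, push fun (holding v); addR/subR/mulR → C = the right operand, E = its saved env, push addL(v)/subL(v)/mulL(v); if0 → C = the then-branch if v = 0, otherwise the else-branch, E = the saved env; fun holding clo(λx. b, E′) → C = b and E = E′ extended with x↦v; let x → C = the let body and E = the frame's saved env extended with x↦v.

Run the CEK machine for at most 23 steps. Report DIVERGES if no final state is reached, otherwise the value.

[0] ⟨C=((let z = (5 * -1) in (if0 z then -4 else -1)) - (if0 (-2 + 4) then ((λw. w) -2) else ((λw. 4) 3))); E=∅; K=∅⟩
[1] ⟨C=(let z = (5 * -1) in (if0 z then -4 else -1)); E=∅; K=[subR]⟩
[2] ⟨C=(5 * -1); E=∅; K=[let z :: subR]⟩
[3] ⟨C=5; E=∅; K=[mulR :: let z :: subR]⟩
[4] ⟨C=-1; E=∅; K=[mulL(5) :: let z :: subR]⟩
[5] ⟨C=(if0 z then -4 else -1); E={z↦-5}; K=[subR]⟩
[6] ⟨C=z; E={z↦-5}; K=[if0 :: subR]⟩
[7] ⟨C=-1; E={z↦-5}; K=[subR]⟩
[8] ⟨C=(if0 (-2 + 4) then ((λw. w) -2) else ((λw. 4) 3)); E=∅; K=[subL(-1)]⟩
[9] ⟨C=(-2 + 4); E=∅; K=[if0 :: subL(-1)]⟩
[10] ⟨C=-2; E=∅; K=[addR :: if0 :: subL(-1)]⟩
[11] ⟨C=4; E=∅; K=[addL(-2) :: if0 :: subL(-1)]⟩
[12] ⟨C=((λw. 4) 3); E=∅; K=[subL(-1)]⟩
[13] ⟨C=(λw. 4); E=∅; K=[arg :: subL(-1)]⟩
[14] ⟨C=3; E=∅; K=[fun :: subL(-1)]⟩
[15] ⟨C=4; E={w↦3}; K=[subL(-1)]⟩
→ final value -5

Answer: -5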